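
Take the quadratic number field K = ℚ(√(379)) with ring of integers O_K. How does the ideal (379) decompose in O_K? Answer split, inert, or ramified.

Since 379 ≢ 1 mod 4, the ring of integers is ℤ[√379] with discriminant 4·379 = 1516.
Ramification test: 379 | 1516. The prime 379 ramifies in K.

p ramifies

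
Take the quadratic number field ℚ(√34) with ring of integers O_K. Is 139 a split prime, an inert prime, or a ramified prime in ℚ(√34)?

split

d = 34 ≡ 2 (mod 4), so O_K = ℤ[√34] and disc(K) = 4d = 136.
139 ∤ 136, so 139 is unramified.
Euler's criterion: 34^69 mod 139 = 1. Thus (34|139) = 1.
(34/139) = 1, so 139 splits.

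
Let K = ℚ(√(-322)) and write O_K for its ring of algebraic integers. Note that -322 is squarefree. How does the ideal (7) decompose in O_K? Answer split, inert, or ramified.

-322 mod 4 = 2, hence disc K = 4·(-322) = -1288 and O_K = ℤ[√-322].
7 divides disc(K) = -1288, so 7 ramifies.

ramified — (7) = 𝔭²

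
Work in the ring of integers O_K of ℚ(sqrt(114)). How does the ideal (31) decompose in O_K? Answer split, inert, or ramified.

114 mod 4 = 2, hence disc K = 4·114 = 456 and O_K = ℤ[√114].
Since gcd(31, 456) = 1 the prime 31 does not ramify.
(114/31) = 21^15 mod 31 = 30, giving Legendre symbol -1.
Legendre symbol -1 ⇒ 31 is inert.

remains prime (inert)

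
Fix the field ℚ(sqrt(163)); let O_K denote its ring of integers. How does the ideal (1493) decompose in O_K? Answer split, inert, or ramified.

split — (1493) = 𝔭₁𝔭₂ with 𝔭₁ ≠ 𝔭₂

d = 163 ≡ 3 (mod 4), so O_K = ℤ[√163] and disc(K) = 4d = 652.
disc(K) = 652 is not divisible by 1493; 1493 is unramified.
Euler's criterion: 163^746 mod 1493 = 1. Thus (163|1493) = 1.
(163/1493) = 1, so 1493 splits.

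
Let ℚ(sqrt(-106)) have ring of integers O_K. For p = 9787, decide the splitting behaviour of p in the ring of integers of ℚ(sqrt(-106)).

inert — (9787) stays prime in O_K

-106 mod 4 = 2, hence disc K = 4·(-106) = -424 and O_K = ℤ[√-106].
9787 ∤ -424, so 9787 is unramified.
Compute (-106/9787) via Euler: 9681^((9787-1)/2) mod 9787 = 9786, so (-106/9787) = -1.
(-106/9787) = -1, so 9787 is inert.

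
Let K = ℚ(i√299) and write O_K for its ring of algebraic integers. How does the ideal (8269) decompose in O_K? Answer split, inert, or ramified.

split — (8269) = 𝔭₁𝔭₂ with 𝔭₁ ≠ 𝔭₂

-299 mod 4 = 1, hence disc K = -299 and O_K = ℤ[(1+√-299)/2].
Since gcd(8269, -299) = 1 the prime 8269 does not ramify.
Euler's criterion: (-299)^4134 mod 8269 = 1. Thus (-299|8269) = 1.
(-299/8269) = 1, so 8269 splits.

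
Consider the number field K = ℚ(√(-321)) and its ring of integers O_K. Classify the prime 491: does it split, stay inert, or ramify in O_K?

d = -321 ≡ 3 (mod 4), so O_K = ℤ[√-321] and disc(K) = 4d = -1284.
491 ∤ -1284, so 491 is unramified.
Euler's criterion: (-321)^245 mod 491 = 490. Thus (-321|491) = -1.
Legendre symbol -1 ⇒ 491 is inert.

inert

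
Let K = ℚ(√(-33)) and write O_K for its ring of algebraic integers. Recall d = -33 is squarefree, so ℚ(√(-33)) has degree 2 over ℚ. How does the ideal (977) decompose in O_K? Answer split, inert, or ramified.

inert — (977) stays prime in O_K

d = -33 ≡ 3 (mod 4), so O_K = ℤ[√-33] and disc(K) = 4d = -132.
Since gcd(977, -132) = 1 the prime 977 does not ramify.
Euler's criterion: (-33)^488 mod 977 = 976. Thus (-33|977) = -1.
d is a non-residue mod p, hence 977 remains inert in O_K.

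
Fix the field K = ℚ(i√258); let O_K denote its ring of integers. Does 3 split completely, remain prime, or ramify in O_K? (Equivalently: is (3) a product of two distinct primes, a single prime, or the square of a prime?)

ramified

-258 mod 4 = 2, hence disc K = 4·(-258) = -1032 and O_K = ℤ[√-258].
Ramification test: 3 | -1032. The prime 3 ramifies in K.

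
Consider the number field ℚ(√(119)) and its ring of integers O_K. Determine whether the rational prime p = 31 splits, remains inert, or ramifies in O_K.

Since 119 ≢ 1 mod 4, the ring of integers is ℤ[√119] with discriminant 4·119 = 476.
Since gcd(31, 476) = 1 the prime 31 does not ramify.
Legendre symbol by Euler's criterion: (119/31) ≡ 119^15 ≡ 30 (mod 31), i.e. (119/31) = -1.
Legendre symbol -1 ⇒ 31 is inert.

remains prime (inert)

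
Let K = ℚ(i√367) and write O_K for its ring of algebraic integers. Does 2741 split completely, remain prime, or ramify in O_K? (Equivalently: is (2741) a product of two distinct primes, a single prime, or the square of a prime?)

d = -367 ≡ 1 (mod 4), so O_K = ℤ[(1+√-367)/2] and disc(K) = d = -367.
2741 ∤ -367, so 2741 is unramified.
Euler's criterion: (-367)^1370 mod 2741 = 2740. Thus (-367|2741) = -1.
Legendre symbol -1 ⇒ 2741 is inert.

remains prime (inert)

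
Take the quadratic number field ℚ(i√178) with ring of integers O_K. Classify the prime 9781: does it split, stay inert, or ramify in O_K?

p is inert

d = -178 ≡ 2 (mod 4), so O_K = ℤ[√-178] and disc(K) = 4d = -712.
Since gcd(9781, -712) = 1 the prime 9781 does not ramify.
Legendre symbol by Euler's criterion: (-178/9781) ≡ (-178)^4890 ≡ 9780 (mod 9781), i.e. (-178/9781) = -1.
d is a non-residue mod p, hence 9781 remains inert in O_K.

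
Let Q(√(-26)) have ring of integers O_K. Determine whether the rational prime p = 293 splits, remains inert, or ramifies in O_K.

-26 mod 4 = 2, hence disc K = 4·(-26) = -104 and O_K = ℤ[√-26].
Since gcd(293, -104) = 1 the prime 293 does not ramify.
(-26/293) = 267^146 mod 293 = 1, giving Legendre symbol 1.
d is a quadratic residue mod p, hence 293 splits in O_K.

split — (293) = 𝔭₁𝔭₂ with 𝔭₁ ≠ 𝔭₂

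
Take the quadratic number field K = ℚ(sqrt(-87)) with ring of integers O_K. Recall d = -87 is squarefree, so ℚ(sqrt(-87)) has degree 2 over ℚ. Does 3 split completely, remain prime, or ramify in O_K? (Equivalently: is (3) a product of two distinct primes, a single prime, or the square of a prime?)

3 is ramified

Since -87 ≡ 1 mod 4, the ring of integers is ℤ[(1+√-87)/2] with discriminant -87.
3 divides disc(K) = -87, so 3 ramifies.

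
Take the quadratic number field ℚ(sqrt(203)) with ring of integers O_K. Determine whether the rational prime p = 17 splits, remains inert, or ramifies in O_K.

Since 203 ≢ 1 mod 4, the ring of integers is ℤ[√203] with discriminant 4·203 = 812.
Since gcd(17, 812) = 1 the prime 17 does not ramify.
Compute (203/17) via Euler: 16^((17-1)/2) mod 17 = 1, so (203/17) = 1.
(203/17) = 1, so 17 splits.

p splits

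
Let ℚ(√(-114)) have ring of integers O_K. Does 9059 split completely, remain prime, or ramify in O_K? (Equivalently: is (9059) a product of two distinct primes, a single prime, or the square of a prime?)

split — (9059) = 𝔭₁𝔭₂ with 𝔭₁ ≠ 𝔭₂

d = -114 ≡ 2 (mod 4), so O_K = ℤ[√-114] and disc(K) = 4d = -456.
9059 ∤ -456, so 9059 is unramified.
(-114/9059) = 8945^4529 mod 9059 = 1, giving Legendre symbol 1.
(-114/9059) = 1, so 9059 splits.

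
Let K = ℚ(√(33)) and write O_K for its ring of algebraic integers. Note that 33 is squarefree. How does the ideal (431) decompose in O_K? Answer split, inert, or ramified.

431 splits in O_K

d = 33 ≡ 1 (mod 4), so O_K = ℤ[(1+√33)/2] and disc(K) = d = 33.
431 ∤ 33, so 431 is unramified.
Legendre symbol by Euler's criterion: (33/431) ≡ 33^215 ≡ 1 (mod 431), i.e. (33/431) = 1.
d is a quadratic residue mod p, hence 431 splits in O_K.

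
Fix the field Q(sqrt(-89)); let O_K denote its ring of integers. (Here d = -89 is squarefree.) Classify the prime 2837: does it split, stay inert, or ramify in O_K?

splits completely

d = -89 ≡ 3 (mod 4), so O_K = ℤ[√-89] and disc(K) = 4d = -356.
2837 ∤ -356, so 2837 is unramified.
Legendre symbol by Euler's criterion: (-89/2837) ≡ (-89)^1418 ≡ 1 (mod 2837), i.e. (-89/2837) = 1.
d is a quadratic residue mod p, hence 2837 splits in O_K.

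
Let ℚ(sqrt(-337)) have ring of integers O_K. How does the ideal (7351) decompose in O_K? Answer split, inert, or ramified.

remains prime (inert)

-337 mod 4 = 3, hence disc K = 4·(-337) = -1348 and O_K = ℤ[√-337].
7351 ∤ -1348, so 7351 is unramified.
Legendre symbol by Euler's criterion: (-337/7351) ≡ (-337)^3675 ≡ 7350 (mod 7351), i.e. (-337/7351) = -1.
(-337/7351) = -1, so 7351 is inert.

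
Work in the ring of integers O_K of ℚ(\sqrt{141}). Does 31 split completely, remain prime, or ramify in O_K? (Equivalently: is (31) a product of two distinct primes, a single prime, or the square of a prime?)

p is inert

d = 141 ≡ 1 (mod 4), so O_K = ℤ[(1+√141)/2] and disc(K) = d = 141.
Since gcd(31, 141) = 1 the prime 31 does not ramify.
Compute (141/31) via Euler: 17^((31-1)/2) mod 31 = 30, so (141/31) = -1.
d is a non-residue mod p, hence 31 remains inert in O_K.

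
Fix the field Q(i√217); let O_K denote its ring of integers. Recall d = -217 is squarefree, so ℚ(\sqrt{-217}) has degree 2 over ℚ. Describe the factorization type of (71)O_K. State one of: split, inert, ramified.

p is inert

Since -217 ≢ 1 mod 4, the ring of integers is ℤ[√-217] with discriminant 4·(-217) = -868.
disc(K) = -868 is not divisible by 71; 71 is unramified.
Legendre symbol by Euler's criterion: (-217/71) ≡ (-217)^35 ≡ 70 (mod 71), i.e. (-217/71) = -1.
(-217/71) = -1, so 71 is inert.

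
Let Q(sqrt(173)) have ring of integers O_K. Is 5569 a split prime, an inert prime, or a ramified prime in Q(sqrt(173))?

Since 173 ≡ 1 mod 4, the ring of integers is ℤ[(1+√173)/2] with discriminant 173.
5569 ∤ 173, so 5569 is unramified.
Euler's criterion: 173^2784 mod 5569 = 1. Thus (173|5569) = 1.
(173/5569) = 1, so 5569 splits.

splits completely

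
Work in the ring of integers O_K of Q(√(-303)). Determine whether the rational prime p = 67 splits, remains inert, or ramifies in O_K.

remains prime (inert)

Since -303 ≡ 1 mod 4, the ring of integers is ℤ[(1+√-303)/2] with discriminant -303.
disc(K) = -303 is not divisible by 67; 67 is unramified.
Euler's criterion: (-303)^33 mod 67 = 66. Thus (-303|67) = -1.
Legendre symbol -1 ⇒ 67 is inert.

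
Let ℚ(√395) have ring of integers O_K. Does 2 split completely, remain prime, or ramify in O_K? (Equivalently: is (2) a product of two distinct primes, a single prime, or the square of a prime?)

d = 395 ≡ 3 (mod 4), so O_K = ℤ[√395] and disc(K) = 4d = 1580.
Ramification test: 2 | 1580. The prime 2 ramifies in K.

ramified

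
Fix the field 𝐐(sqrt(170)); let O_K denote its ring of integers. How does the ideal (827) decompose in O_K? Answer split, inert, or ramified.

p is inert

170 mod 4 = 2, hence disc K = 4·170 = 680 and O_K = ℤ[√170].
disc(K) = 680 is not divisible by 827; 827 is unramified.
Compute (170/827) via Euler: 170^((827-1)/2) mod 827 = 826, so (170/827) = -1.
(170/827) = -1, so 827 is inert.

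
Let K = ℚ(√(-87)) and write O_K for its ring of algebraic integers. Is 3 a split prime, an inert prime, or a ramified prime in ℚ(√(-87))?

3 is ramified

Since -87 ≡ 1 mod 4, the ring of integers is ℤ[(1+√-87)/2] with discriminant -87.
3 divides disc(K) = -87, so 3 ramifies.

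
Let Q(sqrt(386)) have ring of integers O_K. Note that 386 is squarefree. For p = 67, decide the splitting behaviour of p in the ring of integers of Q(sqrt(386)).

386 mod 4 = 2, hence disc K = 4·386 = 1544 and O_K = ℤ[√386].
disc(K) = 1544 is not divisible by 67; 67 is unramified.
Compute (386/67) via Euler: 51^((67-1)/2) mod 67 = 66, so (386/67) = -1.
(386/67) = -1, so 67 is inert.

remains prime (inert)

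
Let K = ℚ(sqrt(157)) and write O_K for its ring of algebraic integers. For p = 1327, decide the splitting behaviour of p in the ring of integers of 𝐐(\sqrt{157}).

p splits

157 mod 4 = 1, hence disc K = 157 and O_K = ℤ[(1+√157)/2].
1327 ∤ 157, so 1327 is unramified.
Compute (157/1327) via Euler: 157^((1327-1)/2) mod 1327 = 1, so (157/1327) = 1.
d is a quadratic residue mod p, hence 1327 splits in O_K.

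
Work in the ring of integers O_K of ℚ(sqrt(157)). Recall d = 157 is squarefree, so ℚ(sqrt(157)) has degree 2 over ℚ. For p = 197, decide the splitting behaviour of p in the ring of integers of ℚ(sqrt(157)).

197 splits in O_K

157 mod 4 = 1, hence disc K = 157 and O_K = ℤ[(1+√157)/2].
197 ∤ 157, so 197 is unramified.
(157/197) = 157^98 mod 197 = 1, giving Legendre symbol 1.
(157/197) = 1, so 197 splits.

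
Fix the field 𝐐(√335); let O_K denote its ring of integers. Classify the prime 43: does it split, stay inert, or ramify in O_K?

335 mod 4 = 3, hence disc K = 4·335 = 1340 and O_K = ℤ[√335].
Since gcd(43, 1340) = 1 the prime 43 does not ramify.
(335/43) = 34^21 mod 43 = 42, giving Legendre symbol -1.
Legendre symbol -1 ⇒ 43 is inert.

p is inert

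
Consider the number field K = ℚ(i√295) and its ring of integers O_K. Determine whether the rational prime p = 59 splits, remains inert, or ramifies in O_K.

ramified

-295 mod 4 = 1, hence disc K = -295 and O_K = ℤ[(1+√-295)/2].
Ramification test: 59 | -295. The prime 59 ramifies in K.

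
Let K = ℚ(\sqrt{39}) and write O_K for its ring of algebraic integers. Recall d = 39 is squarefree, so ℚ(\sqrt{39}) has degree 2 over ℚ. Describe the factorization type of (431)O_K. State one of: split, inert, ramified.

p is inert

d = 39 ≡ 3 (mod 4), so O_K = ℤ[√39] and disc(K) = 4d = 156.
disc(K) = 156 is not divisible by 431; 431 is unramified.
Compute (39/431) via Euler: 39^((431-1)/2) mod 431 = 430, so (39/431) = -1.
Legendre symbol -1 ⇒ 431 is inert.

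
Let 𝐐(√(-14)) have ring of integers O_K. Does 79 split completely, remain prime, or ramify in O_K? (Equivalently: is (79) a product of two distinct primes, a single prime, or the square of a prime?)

79 splits in O_K

-14 mod 4 = 2, hence disc K = 4·(-14) = -56 and O_K = ℤ[√-14].
79 ∤ -56, so 79 is unramified.
Legendre symbol by Euler's criterion: (-14/79) ≡ (-14)^39 ≡ 1 (mod 79), i.e. (-14/79) = 1.
d is a quadratic residue mod p, hence 79 splits in O_K.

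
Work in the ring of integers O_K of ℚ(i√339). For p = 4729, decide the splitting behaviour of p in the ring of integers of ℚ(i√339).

-339 mod 4 = 1, hence disc K = -339 and O_K = ℤ[(1+√-339)/2].
4729 ∤ -339, so 4729 is unramified.
Legendre symbol by Euler's criterion: (-339/4729) ≡ (-339)^2364 ≡ 4728 (mod 4729), i.e. (-339/4729) = -1.
(-339/4729) = -1, so 4729 is inert.

4729 remains inert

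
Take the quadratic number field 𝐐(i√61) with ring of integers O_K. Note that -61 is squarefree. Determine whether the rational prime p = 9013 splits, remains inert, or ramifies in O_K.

9013 splits in O_K

Since -61 ≢ 1 mod 4, the ring of integers is ℤ[√-61] with discriminant 4·(-61) = -244.
disc(K) = -244 is not divisible by 9013; 9013 is unramified.
Legendre symbol by Euler's criterion: (-61/9013) ≡ (-61)^4506 ≡ 1 (mod 9013), i.e. (-61/9013) = 1.
d is a quadratic residue mod p, hence 9013 splits in O_K.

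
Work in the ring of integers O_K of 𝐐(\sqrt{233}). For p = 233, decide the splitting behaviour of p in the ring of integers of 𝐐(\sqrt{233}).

p ramifies

Since 233 ≡ 1 mod 4, the ring of integers is ℤ[(1+√233)/2] with discriminant 233.
233 divides disc(K) = 233, so 233 ramifies.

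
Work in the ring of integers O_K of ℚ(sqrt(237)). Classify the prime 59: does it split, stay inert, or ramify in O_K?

split

237 mod 4 = 1, hence disc K = 237 and O_K = ℤ[(1+√237)/2].
59 ∤ 237, so 59 is unramified.
(237/59) = 1^29 mod 59 = 1, giving Legendre symbol 1.
d is a quadratic residue mod p, hence 59 splits in O_K.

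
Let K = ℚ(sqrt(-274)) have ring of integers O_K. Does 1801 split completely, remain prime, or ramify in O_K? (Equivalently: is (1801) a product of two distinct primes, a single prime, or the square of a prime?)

d = -274 ≡ 2 (mod 4), so O_K = ℤ[√-274] and disc(K) = 4d = -1096.
Since gcd(1801, -1096) = 1 the prime 1801 does not ramify.
Legendre symbol by Euler's criterion: (-274/1801) ≡ (-274)^900 ≡ 1800 (mod 1801), i.e. (-274/1801) = -1.
d is a non-residue mod p, hence 1801 remains inert in O_K.

inert — (1801) stays prime in O_K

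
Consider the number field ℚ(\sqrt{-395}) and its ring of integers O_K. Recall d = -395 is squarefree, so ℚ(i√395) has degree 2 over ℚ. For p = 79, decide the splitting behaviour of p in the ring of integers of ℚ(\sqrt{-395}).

ramified

-395 mod 4 = 1, hence disc K = -395 and O_K = ℤ[(1+√-395)/2].
disc(K) = -395 = 79·(-5), so p = 79 is ramified.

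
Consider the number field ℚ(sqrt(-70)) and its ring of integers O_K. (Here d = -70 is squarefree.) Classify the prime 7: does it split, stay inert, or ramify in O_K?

7 is ramified

d = -70 ≡ 2 (mod 4), so O_K = ℤ[√-70] and disc(K) = 4d = -280.
7 divides disc(K) = -280, so 7 ramifies.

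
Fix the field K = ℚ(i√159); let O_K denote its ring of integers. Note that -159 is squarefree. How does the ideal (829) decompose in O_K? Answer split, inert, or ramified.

829 remains inert

d = -159 ≡ 1 (mod 4), so O_K = ℤ[(1+√-159)/2] and disc(K) = d = -159.
829 ∤ -159, so 829 is unramified.
Compute (-159/829) via Euler: 670^((829-1)/2) mod 829 = 828, so (-159/829) = -1.
(-159/829) = -1, so 829 is inert.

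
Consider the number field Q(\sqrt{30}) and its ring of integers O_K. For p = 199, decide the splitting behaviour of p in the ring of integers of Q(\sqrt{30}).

30 mod 4 = 2, hence disc K = 4·30 = 120 and O_K = ℤ[√30].
199 ∤ 120, so 199 is unramified.
(30/199) = 30^99 mod 199 = 198, giving Legendre symbol -1.
Legendre symbol -1 ⇒ 199 is inert.

p is inert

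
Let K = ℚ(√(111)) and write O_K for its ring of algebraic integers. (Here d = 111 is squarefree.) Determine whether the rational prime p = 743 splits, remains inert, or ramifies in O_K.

Since 111 ≢ 1 mod 4, the ring of integers is ℤ[√111] with discriminant 4·111 = 444.
disc(K) = 444 is not divisible by 743; 743 is unramified.
Legendre symbol by Euler's criterion: (111/743) ≡ 111^371 ≡ 1 (mod 743), i.e. (111/743) = 1.
d is a quadratic residue mod p, hence 743 splits in O_K.

743 splits in O_K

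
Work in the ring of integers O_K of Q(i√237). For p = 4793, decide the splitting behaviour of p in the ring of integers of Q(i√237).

-237 mod 4 = 3, hence disc K = 4·(-237) = -948 and O_K = ℤ[√-237].
Since gcd(4793, -948) = 1 the prime 4793 does not ramify.
Legendre symbol by Euler's criterion: (-237/4793) ≡ (-237)^2396 ≡ 1 (mod 4793), i.e. (-237/4793) = 1.
Legendre symbol 1 ⇒ 4793 is split.

4793 splits in O_K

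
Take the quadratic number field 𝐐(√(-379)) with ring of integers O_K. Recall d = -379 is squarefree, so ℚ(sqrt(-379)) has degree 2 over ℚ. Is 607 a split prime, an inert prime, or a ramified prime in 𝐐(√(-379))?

inert — (607) stays prime in O_K

d = -379 ≡ 1 (mod 4), so O_K = ℤ[(1+√-379)/2] and disc(K) = d = -379.
607 ∤ -379, so 607 is unramified.
Compute (-379/607) via Euler: 228^((607-1)/2) mod 607 = 606, so (-379/607) = -1.
Legendre symbol -1 ⇒ 607 is inert.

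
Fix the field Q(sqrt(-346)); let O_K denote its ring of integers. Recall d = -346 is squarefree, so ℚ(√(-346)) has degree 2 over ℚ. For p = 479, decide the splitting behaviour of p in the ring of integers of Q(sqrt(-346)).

479 remains inert

Since -346 ≢ 1 mod 4, the ring of integers is ℤ[√-346] with discriminant 4·(-346) = -1384.
Since gcd(479, -1384) = 1 the prime 479 does not ramify.
Compute (-346/479) via Euler: 133^((479-1)/2) mod 479 = 478, so (-346/479) = -1.
Legendre symbol -1 ⇒ 479 is inert.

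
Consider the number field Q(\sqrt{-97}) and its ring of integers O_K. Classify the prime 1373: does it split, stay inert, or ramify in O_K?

d = -97 ≡ 3 (mod 4), so O_K = ℤ[√-97] and disc(K) = 4d = -388.
Since gcd(1373, -388) = 1 the prime 1373 does not ramify.
Euler's criterion: (-97)^686 mod 1373 = 1372. Thus (-97|1373) = -1.
d is a non-residue mod p, hence 1373 remains inert in O_K.

1373 remains inert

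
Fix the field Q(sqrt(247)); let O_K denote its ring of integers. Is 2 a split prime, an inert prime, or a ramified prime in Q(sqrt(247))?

247 mod 4 = 3, hence disc K = 4·247 = 988 and O_K = ℤ[√247].
2 divides disc(K) = 988, so 2 ramifies.

ramifies in O_K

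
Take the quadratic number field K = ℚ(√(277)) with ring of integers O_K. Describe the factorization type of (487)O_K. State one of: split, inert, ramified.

splits completely

Since 277 ≡ 1 mod 4, the ring of integers is ℤ[(1+√277)/2] with discriminant 277.
disc(K) = 277 is not divisible by 487; 487 is unramified.
Euler's criterion: 277^243 mod 487 = 1. Thus (277|487) = 1.
(277/487) = 1, so 487 splits.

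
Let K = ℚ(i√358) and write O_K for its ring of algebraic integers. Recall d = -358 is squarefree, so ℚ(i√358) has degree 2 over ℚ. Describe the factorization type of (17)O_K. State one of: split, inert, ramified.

splits completely

d = -358 ≡ 2 (mod 4), so O_K = ℤ[√-358] and disc(K) = 4d = -1432.
disc(K) = -1432 is not divisible by 17; 17 is unramified.
Compute (-358/17) via Euler: 16^((17-1)/2) mod 17 = 1, so (-358/17) = 1.
Legendre symbol 1 ⇒ 17 is split.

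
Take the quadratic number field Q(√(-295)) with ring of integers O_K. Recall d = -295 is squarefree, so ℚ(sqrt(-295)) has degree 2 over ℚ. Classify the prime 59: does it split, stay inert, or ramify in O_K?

-295 mod 4 = 1, hence disc K = -295 and O_K = ℤ[(1+√-295)/2].
disc(K) = -295 = 59·(-5), so p = 59 is ramified.

59 is ramified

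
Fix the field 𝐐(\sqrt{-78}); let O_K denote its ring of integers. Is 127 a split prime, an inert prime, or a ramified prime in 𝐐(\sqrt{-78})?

Since -78 ≢ 1 mod 4, the ring of integers is ℤ[√-78] with discriminant 4·(-78) = -312.
127 ∤ -312, so 127 is unramified.
Legendre symbol by Euler's criterion: (-78/127) ≡ (-78)^63 ≡ 1 (mod 127), i.e. (-78/127) = 1.
d is a quadratic residue mod p, hence 127 splits in O_K.

split — (127) = 𝔭₁𝔭₂ with 𝔭₁ ≠ 𝔭₂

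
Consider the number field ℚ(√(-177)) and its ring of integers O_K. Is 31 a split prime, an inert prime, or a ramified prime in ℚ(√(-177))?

31 splits in O_K

d = -177 ≡ 3 (mod 4), so O_K = ℤ[√-177] and disc(K) = 4d = -708.
Since gcd(31, -708) = 1 the prime 31 does not ramify.
(-177/31) = 9^15 mod 31 = 1, giving Legendre symbol 1.
(-177/31) = 1, so 31 splits.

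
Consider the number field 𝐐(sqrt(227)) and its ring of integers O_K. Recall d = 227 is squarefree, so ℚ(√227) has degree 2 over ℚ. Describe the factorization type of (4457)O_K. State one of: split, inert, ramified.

227 mod 4 = 3, hence disc K = 4·227 = 908 and O_K = ℤ[√227].
Since gcd(4457, 908) = 1 the prime 4457 does not ramify.
(227/4457) = 227^2228 mod 4457 = 1, giving Legendre symbol 1.
Legendre symbol 1 ⇒ 4457 is split.

splits completely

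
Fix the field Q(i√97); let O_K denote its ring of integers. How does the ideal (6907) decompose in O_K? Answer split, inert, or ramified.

d = -97 ≡ 3 (mod 4), so O_K = ℤ[√-97] and disc(K) = 4d = -388.
Since gcd(6907, -388) = 1 the prime 6907 does not ramify.
Legendre symbol by Euler's criterion: (-97/6907) ≡ (-97)^3453 ≡ 1 (mod 6907), i.e. (-97/6907) = 1.
d is a quadratic residue mod p, hence 6907 splits in O_K.

split — (6907) = 𝔭₁𝔭₂ with 𝔭₁ ≠ 𝔭₂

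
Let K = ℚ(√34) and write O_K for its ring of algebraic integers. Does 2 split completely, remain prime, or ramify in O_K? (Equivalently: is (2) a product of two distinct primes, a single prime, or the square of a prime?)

d = 34 ≡ 2 (mod 4), so O_K = ℤ[√34] and disc(K) = 4d = 136.
disc(K) = 136 = 2·68, so p = 2 is ramified.

2 is ramified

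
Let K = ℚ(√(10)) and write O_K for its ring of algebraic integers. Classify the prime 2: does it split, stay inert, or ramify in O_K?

10 mod 4 = 2, hence disc K = 4·10 = 40 and O_K = ℤ[√10].
2 divides disc(K) = 40, so 2 ramifies.

2 is ramified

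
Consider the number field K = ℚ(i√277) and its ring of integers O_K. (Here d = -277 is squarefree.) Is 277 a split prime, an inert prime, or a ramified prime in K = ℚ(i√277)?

d = -277 ≡ 3 (mod 4), so O_K = ℤ[√-277] and disc(K) = 4d = -1108.
277 divides disc(K) = -1108, so 277 ramifies.

ramified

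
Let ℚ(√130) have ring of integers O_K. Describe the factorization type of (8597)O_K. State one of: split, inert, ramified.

Since 130 ≢ 1 mod 4, the ring of integers is ℤ[√130] with discriminant 4·130 = 520.
8597 ∤ 520, so 8597 is unramified.
Euler's criterion: 130^4298 mod 8597 = 1. Thus (130|8597) = 1.
d is a quadratic residue mod p, hence 8597 splits in O_K.

split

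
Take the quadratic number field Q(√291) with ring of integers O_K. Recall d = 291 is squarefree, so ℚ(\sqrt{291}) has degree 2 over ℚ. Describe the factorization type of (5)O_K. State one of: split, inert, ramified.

splits completely

291 mod 4 = 3, hence disc K = 4·291 = 1164 and O_K = ℤ[√291].
Since gcd(5, 1164) = 1 the prime 5 does not ramify.
Legendre symbol by Euler's criterion: (291/5) ≡ 291^2 ≡ 1 (mod 5), i.e. (291/5) = 1.
Legendre symbol 1 ⇒ 5 is split.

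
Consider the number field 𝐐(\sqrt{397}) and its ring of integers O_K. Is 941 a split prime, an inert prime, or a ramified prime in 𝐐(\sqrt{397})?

p splits

d = 397 ≡ 1 (mod 4), so O_K = ℤ[(1+√397)/2] and disc(K) = d = 397.
Since gcd(941, 397) = 1 the prime 941 does not ramify.
(397/941) = 397^470 mod 941 = 1, giving Legendre symbol 1.
d is a quadratic residue mod p, hence 941 splits in O_K.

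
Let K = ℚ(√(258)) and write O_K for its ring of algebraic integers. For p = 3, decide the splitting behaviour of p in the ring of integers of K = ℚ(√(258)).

Since 258 ≢ 1 mod 4, the ring of integers is ℤ[√258] with discriminant 4·258 = 1032.
disc(K) = 1032 = 3·344, so p = 3 is ramified.

3 is ramified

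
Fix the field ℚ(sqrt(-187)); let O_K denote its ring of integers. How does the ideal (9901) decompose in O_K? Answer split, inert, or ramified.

9901 remains inert

d = -187 ≡ 1 (mod 4), so O_K = ℤ[(1+√-187)/2] and disc(K) = d = -187.
9901 ∤ -187, so 9901 is unramified.
(-187/9901) = 9714^4950 mod 9901 = 9900, giving Legendre symbol -1.
(-187/9901) = -1, so 9901 is inert.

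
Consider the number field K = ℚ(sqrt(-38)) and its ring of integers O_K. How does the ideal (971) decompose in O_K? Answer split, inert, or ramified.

splits completely

-38 mod 4 = 2, hence disc K = 4·(-38) = -152 and O_K = ℤ[√-38].
Since gcd(971, -152) = 1 the prime 971 does not ramify.
(-38/971) = 933^485 mod 971 = 1, giving Legendre symbol 1.
d is a quadratic residue mod p, hence 971 splits in O_K.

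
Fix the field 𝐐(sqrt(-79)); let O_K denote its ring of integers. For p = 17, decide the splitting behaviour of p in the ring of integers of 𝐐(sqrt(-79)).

17 remains inert

-79 mod 4 = 1, hence disc K = -79 and O_K = ℤ[(1+√-79)/2].
17 ∤ -79, so 17 is unramified.
Compute (-79/17) via Euler: 6^((17-1)/2) mod 17 = 16, so (-79/17) = -1.
(-79/17) = -1, so 17 is inert.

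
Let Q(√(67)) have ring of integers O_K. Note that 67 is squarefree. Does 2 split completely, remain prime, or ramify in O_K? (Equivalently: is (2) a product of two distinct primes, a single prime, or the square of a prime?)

ramified

67 mod 4 = 3, hence disc K = 4·67 = 268 and O_K = ℤ[√67].
2 divides disc(K) = 268, so 2 ramifies.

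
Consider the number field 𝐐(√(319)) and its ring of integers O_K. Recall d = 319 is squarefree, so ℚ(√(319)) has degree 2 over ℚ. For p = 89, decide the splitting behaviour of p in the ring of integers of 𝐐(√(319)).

remains prime (inert)

319 mod 4 = 3, hence disc K = 4·319 = 1276 and O_K = ℤ[√319].
Since gcd(89, 1276) = 1 the prime 89 does not ramify.
Legendre symbol by Euler's criterion: (319/89) ≡ 319^44 ≡ 88 (mod 89), i.e. (319/89) = -1.
(319/89) = -1, so 89 is inert.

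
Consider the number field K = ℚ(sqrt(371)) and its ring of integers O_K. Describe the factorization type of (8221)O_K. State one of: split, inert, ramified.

371 mod 4 = 3, hence disc K = 4·371 = 1484 and O_K = ℤ[√371].
8221 ∤ 1484, so 8221 is unramified.
(371/8221) = 371^4110 mod 8221 = 8220, giving Legendre symbol -1.
d is a non-residue mod p, hence 8221 remains inert in O_K.

inert — (8221) stays prime in O_K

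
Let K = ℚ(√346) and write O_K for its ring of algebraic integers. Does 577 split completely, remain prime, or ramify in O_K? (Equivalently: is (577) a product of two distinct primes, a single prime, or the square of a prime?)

Since 346 ≢ 1 mod 4, the ring of integers is ℤ[√346] with discriminant 4·346 = 1384.
disc(K) = 1384 is not divisible by 577; 577 is unramified.
(346/577) = 346^288 mod 577 = 576, giving Legendre symbol -1.
d is a non-residue mod p, hence 577 remains inert in O_K.

577 remains inert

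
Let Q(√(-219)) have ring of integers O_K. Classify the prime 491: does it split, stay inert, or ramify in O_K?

Since -219 ≡ 1 mod 4, the ring of integers is ℤ[(1+√-219)/2] with discriminant -219.
491 ∤ -219, so 491 is unramified.
Compute (-219/491) via Euler: 272^((491-1)/2) mod 491 = 1, so (-219/491) = 1.
d is a quadratic residue mod p, hence 491 splits in O_K.

split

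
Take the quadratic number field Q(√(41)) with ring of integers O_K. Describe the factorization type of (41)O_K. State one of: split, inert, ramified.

Since 41 ≡ 1 mod 4, the ring of integers is ℤ[(1+√41)/2] with discriminant 41.
disc(K) = 41 = 41·1, so p = 41 is ramified.

ramified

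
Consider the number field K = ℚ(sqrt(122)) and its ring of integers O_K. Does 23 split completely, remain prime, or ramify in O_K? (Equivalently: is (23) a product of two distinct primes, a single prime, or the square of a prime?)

d = 122 ≡ 2 (mod 4), so O_K = ℤ[√122] and disc(K) = 4d = 488.
23 ∤ 488, so 23 is unramified.
(122/23) = 7^11 mod 23 = 22, giving Legendre symbol -1.
Legendre symbol -1 ⇒ 23 is inert.

23 remains inert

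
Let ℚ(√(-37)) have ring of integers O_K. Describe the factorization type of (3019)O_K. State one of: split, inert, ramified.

split

Since -37 ≢ 1 mod 4, the ring of integers is ℤ[√-37] with discriminant 4·(-37) = -148.
3019 ∤ -148, so 3019 is unramified.
Compute (-37/3019) via Euler: 2982^((3019-1)/2) mod 3019 = 1, so (-37/3019) = 1.
d is a quadratic residue mod p, hence 3019 splits in O_K.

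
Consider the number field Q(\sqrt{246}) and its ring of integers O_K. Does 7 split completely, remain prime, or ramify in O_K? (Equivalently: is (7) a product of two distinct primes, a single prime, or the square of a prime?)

splits completely

d = 246 ≡ 2 (mod 4), so O_K = ℤ[√246] and disc(K) = 4d = 984.
Since gcd(7, 984) = 1 the prime 7 does not ramify.
Euler's criterion: 246^3 mod 7 = 1. Thus (246|7) = 1.
d is a quadratic residue mod p, hence 7 splits in O_K.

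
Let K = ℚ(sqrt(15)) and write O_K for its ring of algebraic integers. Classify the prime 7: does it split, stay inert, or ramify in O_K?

Since 15 ≢ 1 mod 4, the ring of integers is ℤ[√15] with discriminant 4·15 = 60.
Since gcd(7, 60) = 1 the prime 7 does not ramify.
Compute (15/7) via Euler: 1^((7-1)/2) mod 7 = 1, so (15/7) = 1.
(15/7) = 1, so 7 splits.

7 splits in O_K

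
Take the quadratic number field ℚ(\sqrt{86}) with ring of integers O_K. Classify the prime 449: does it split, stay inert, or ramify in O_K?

inert

86 mod 4 = 2, hence disc K = 4·86 = 344 and O_K = ℤ[√86].
449 ∤ 344, so 449 is unramified.
Compute (86/449) via Euler: 86^((449-1)/2) mod 449 = 448, so (86/449) = -1.
d is a non-residue mod p, hence 449 remains inert in O_K.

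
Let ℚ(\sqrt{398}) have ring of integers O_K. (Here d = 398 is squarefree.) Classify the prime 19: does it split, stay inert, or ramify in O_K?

398 mod 4 = 2, hence disc K = 4·398 = 1592 and O_K = ℤ[√398].
Since gcd(19, 1592) = 1 the prime 19 does not ramify.
Compute (398/19) via Euler: 18^((19-1)/2) mod 19 = 18, so (398/19) = -1.
d is a non-residue mod p, hence 19 remains inert in O_K.

19 remains inert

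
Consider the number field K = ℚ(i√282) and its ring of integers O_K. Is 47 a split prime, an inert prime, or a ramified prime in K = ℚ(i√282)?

Since -282 ≢ 1 mod 4, the ring of integers is ℤ[√-282] with discriminant 4·(-282) = -1128.
Ramification test: 47 | -1128. The prime 47 ramifies in K.

p ramifies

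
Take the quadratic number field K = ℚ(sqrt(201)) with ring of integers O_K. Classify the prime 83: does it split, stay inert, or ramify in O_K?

201 mod 4 = 1, hence disc K = 201 and O_K = ℤ[(1+√201)/2].
disc(K) = 201 is not divisible by 83; 83 is unramified.
Legendre symbol by Euler's criterion: (201/83) ≡ 201^41 ≡ 82 (mod 83), i.e. (201/83) = -1.
Legendre symbol -1 ⇒ 83 is inert.

inert — (83) stays prime in O_K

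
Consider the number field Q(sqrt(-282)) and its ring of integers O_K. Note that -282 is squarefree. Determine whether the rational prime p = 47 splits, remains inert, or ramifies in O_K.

Since -282 ≢ 1 mod 4, the ring of integers is ℤ[√-282] with discriminant 4·(-282) = -1128.
47 divides disc(K) = -1128, so 47 ramifies.

ramifies in O_K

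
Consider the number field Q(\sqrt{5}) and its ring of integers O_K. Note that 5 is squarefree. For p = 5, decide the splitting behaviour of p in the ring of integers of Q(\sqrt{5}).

ramified — (5) = 𝔭²

Since 5 ≡ 1 mod 4, the ring of integers is ℤ[(1+√5)/2] with discriminant 5.
disc(K) = 5 = 5·1, so p = 5 is ramified.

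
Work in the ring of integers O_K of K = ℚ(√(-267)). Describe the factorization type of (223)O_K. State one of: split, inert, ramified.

splits completely

d = -267 ≡ 1 (mod 4), so O_K = ℤ[(1+√-267)/2] and disc(K) = d = -267.
223 ∤ -267, so 223 is unramified.
Legendre symbol by Euler's criterion: (-267/223) ≡ (-267)^111 ≡ 1 (mod 223), i.e. (-267/223) = 1.
(-267/223) = 1, so 223 splits.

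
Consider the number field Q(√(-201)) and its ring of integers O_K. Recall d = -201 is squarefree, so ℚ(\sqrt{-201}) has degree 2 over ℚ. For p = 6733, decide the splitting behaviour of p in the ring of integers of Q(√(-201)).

-201 mod 4 = 3, hence disc K = 4·(-201) = -804 and O_K = ℤ[√-201].
disc(K) = -804 is not divisible by 6733; 6733 is unramified.
Legendre symbol by Euler's criterion: (-201/6733) ≡ (-201)^3366 ≡ 1 (mod 6733), i.e. (-201/6733) = 1.
Legendre symbol 1 ⇒ 6733 is split.

p splits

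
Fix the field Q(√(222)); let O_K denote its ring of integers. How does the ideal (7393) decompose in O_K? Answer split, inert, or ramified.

Since 222 ≢ 1 mod 4, the ring of integers is ℤ[√222] with discriminant 4·222 = 888.
Since gcd(7393, 888) = 1 the prime 7393 does not ramify.
Compute (222/7393) via Euler: 222^((7393-1)/2) mod 7393 = 1, so (222/7393) = 1.
(222/7393) = 1, so 7393 splits.

splits completely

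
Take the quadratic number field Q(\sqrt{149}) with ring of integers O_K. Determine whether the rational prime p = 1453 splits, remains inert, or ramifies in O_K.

Since 149 ≡ 1 mod 4, the ring of integers is ℤ[(1+√149)/2] with discriminant 149.
1453 ∤ 149, so 1453 is unramified.
(149/1453) = 149^726 mod 1453 = 1, giving Legendre symbol 1.
Legendre symbol 1 ⇒ 1453 is split.

split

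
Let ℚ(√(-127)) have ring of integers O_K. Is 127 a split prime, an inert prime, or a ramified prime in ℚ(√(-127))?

Since -127 ≡ 1 mod 4, the ring of integers is ℤ[(1+√-127)/2] with discriminant -127.
127 divides disc(K) = -127, so 127 ramifies.

ramified — (127) = 𝔭²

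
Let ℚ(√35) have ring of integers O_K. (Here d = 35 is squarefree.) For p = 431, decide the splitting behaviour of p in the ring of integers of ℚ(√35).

35 mod 4 = 3, hence disc K = 4·35 = 140 and O_K = ℤ[√35].
Since gcd(431, 140) = 1 the prime 431 does not ramify.
Compute (35/431) via Euler: 35^((431-1)/2) mod 431 = 430, so (35/431) = -1.
(35/431) = -1, so 431 is inert.

remains prime (inert)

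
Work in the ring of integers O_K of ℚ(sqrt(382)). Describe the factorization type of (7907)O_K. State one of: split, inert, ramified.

d = 382 ≡ 2 (mod 4), so O_K = ℤ[√382] and disc(K) = 4d = 1528.
disc(K) = 1528 is not divisible by 7907; 7907 is unramified.
(382/7907) = 382^3953 mod 7907 = 7906, giving Legendre symbol -1.
d is a non-residue mod p, hence 7907 remains inert in O_K.

inert — (7907) stays prime in O_K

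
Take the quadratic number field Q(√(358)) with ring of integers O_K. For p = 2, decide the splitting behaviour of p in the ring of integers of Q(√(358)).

358 mod 4 = 2, hence disc K = 4·358 = 1432 and O_K = ℤ[√358].
Ramification test: 2 | 1432. The prime 2 ramifies in K.

p ramifies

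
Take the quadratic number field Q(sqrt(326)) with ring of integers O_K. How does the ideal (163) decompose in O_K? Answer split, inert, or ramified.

326 mod 4 = 2, hence disc K = 4·326 = 1304 and O_K = ℤ[√326].
Ramification test: 163 | 1304. The prime 163 ramifies in K.

ramifies in O_K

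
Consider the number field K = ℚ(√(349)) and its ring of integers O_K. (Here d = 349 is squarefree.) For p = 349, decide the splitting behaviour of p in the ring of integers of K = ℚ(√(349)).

ramified — (349) = 𝔭²

349 mod 4 = 1, hence disc K = 349 and O_K = ℤ[(1+√349)/2].
Ramification test: 349 | 349. The prime 349 ramifies in K.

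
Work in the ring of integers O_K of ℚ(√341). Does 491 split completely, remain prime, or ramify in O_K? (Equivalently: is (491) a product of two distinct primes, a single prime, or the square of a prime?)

p splits

d = 341 ≡ 1 (mod 4), so O_K = ℤ[(1+√341)/2] and disc(K) = d = 341.
491 ∤ 341, so 491 is unramified.
Compute (341/491) via Euler: 341^((491-1)/2) mod 491 = 1, so (341/491) = 1.
d is a quadratic residue mod p, hence 491 splits in O_K.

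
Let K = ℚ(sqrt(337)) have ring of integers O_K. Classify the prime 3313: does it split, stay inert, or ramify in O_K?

337 mod 4 = 1, hence disc K = 337 and O_K = ℤ[(1+√337)/2].
3313 ∤ 337, so 3313 is unramified.
Euler's criterion: 337^1656 mod 3313 = 3312. Thus (337|3313) = -1.
(337/3313) = -1, so 3313 is inert.

remains prime (inert)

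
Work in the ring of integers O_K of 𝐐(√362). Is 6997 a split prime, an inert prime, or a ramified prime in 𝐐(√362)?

362 mod 4 = 2, hence disc K = 4·362 = 1448 and O_K = ℤ[√362].
6997 ∤ 1448, so 6997 is unramified.
Euler's criterion: 362^3498 mod 6997 = 6996. Thus (362|6997) = -1.
Legendre symbol -1 ⇒ 6997 is inert.

p is inert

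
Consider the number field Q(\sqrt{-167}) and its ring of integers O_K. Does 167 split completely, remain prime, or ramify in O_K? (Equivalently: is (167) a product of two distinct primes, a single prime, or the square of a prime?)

p ramifies

d = -167 ≡ 1 (mod 4), so O_K = ℤ[(1+√-167)/2] and disc(K) = d = -167.
167 divides disc(K) = -167, so 167 ramifies.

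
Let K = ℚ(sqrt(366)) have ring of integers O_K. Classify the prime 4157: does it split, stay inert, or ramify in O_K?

366 mod 4 = 2, hence disc K = 4·366 = 1464 and O_K = ℤ[√366].
Since gcd(4157, 1464) = 1 the prime 4157 does not ramify.
Euler's criterion: 366^2078 mod 4157 = 1. Thus (366|4157) = 1.
Legendre symbol 1 ⇒ 4157 is split.

split — (4157) = 𝔭₁𝔭₂ with 𝔭₁ ≠ 𝔭₂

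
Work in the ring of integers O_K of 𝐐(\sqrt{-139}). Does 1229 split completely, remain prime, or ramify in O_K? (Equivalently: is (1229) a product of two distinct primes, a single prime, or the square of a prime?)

splits completely

Since -139 ≡ 1 mod 4, the ring of integers is ℤ[(1+√-139)/2] with discriminant -139.
disc(K) = -139 is not divisible by 1229; 1229 is unramified.
Legendre symbol by Euler's criterion: (-139/1229) ≡ (-139)^614 ≡ 1 (mod 1229), i.e. (-139/1229) = 1.
d is a quadratic residue mod p, hence 1229 splits in O_K.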